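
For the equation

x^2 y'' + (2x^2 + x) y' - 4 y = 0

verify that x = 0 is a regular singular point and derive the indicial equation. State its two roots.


Divide by x^2 to reach normal form y'' + P_1(x) y' + P_2(x) y = 0 with P_1(x) = 2 + 1/x and P_2(x) = -4/x^2.
x = 0 is a singular point because the y'-coefficient 2 + 1/x has a pole at x = 0 and the y-coefficient -4/x^2 has a pole at x = 0.
It is a regular singular point because x P_1(x) = p(x) = 2x + 1 and x^2 P_2(x) = q(x) = -4 are polynomials, hence analytic at x = 0.
p(0) = 1,  q(0) = -4.
Indicial equation: r(r-1) + p(0) r + q(0) = 0, i.e. r^2 + (p(0) - 1) r + q(0) = 0, i.e. r^2 - 4 = 0.
Discriminant: (0)^2 - 4(-4) = 16, so r = (0 ± 4)/2.
Solving: r_1 = 2, r_2 = -2.

indicial: r^2 - 4 = 0; roots r_1 = 2, r_2 = -2


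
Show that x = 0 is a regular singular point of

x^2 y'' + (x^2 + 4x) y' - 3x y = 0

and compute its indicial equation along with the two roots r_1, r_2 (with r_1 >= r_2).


Divide by x^2 to reach normal form y'' + P_1(x) y' + P_2(x) y = 0 with P_1(x) = 1 + 4/x and P_2(x) = -3/x.
x = 0 is a singular point because the y'-coefficient 1 + 4/x has a pole at x = 0 and the y-coefficient -3/x has a pole at x = 0.
It is a regular singular point because x P_1(x) = p(x) = x + 4 and x^2 P_2(x) = q(x) = -3x are polynomials, hence analytic at x = 0.
p(0) = 4,  q(0) = 0.
Indicial equation: r(r-1) + p(0) r + q(0) = 0, i.e. r^2 + (p(0) - 1) r + q(0) = 0, i.e. r^2 + 3 r = 0.
Discriminant: (3)^2 - 4(0) = 9, so r = (-3 ± 3)/2.
Solving: r_1 = 0, r_2 = -3.

indicial: r^2 + 3 r = 0; roots r_1 = 0, r_2 = -3


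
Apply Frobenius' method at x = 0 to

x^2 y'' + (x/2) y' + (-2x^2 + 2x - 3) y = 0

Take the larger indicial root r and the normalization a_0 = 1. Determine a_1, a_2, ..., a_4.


Write in Frobenius form y'' + (p(x)/x) y' + (q(x)/x^2) y = 0:
  p(x) = 1/2,  q(x) = -2x^2 + 2x - 3.
Indicial equation: r(r-1) + (1/2) r + (-3) = 0 -> roots r_1 = 2, r_2 = -3/2.
Take r = r_1 = 2. Let y(x) = x^r sum_{n>=0} a_n x^n with a_0 = 1.
Substitute y = x^r sum a_n x^n and match x^{r+n}. The recurrence is
  D(n) a_n + 2 a_{n-1} - 2 a_{n-2} = 0,  where D(n) = (r+n)(r+n-1) + (1/2)(r+n) + (-3).
  a_n = [-2 a_{n-1} + 2 a_{n-2}] / D(n).
Since the indicial polynomial factors as (r - r_1)(r - r_2), D(n) = (r_1 + n - r_1)(r_1 + n - r_2) = n(n + 7/2).
Evaluating step by step (a_0 = 1):
  n = 1: D(1) = 1(1 + 7/2) = 9/2; numerator = -2(1) = -2; a_1 = (-2)/(9/2) = -4/9
  n = 2: D(2) = 2(2 + 7/2) = 11; numerator = -2(-4/9) + 2(1) = 26/9; a_2 = (26/9)/(11) = 26/99
  n = 3: D(3) = 3(3 + 7/2) = 39/2; numerator = -2(26/99) + 2(-4/9) = -140/99; a_3 = (-140/99)/(39/2) = -280/3861
  n = 4: D(4) = 4(4 + 7/2) = 30; numerator = -2(-280/3861) + 2(26/99) = 2588/3861; a_4 = (2588/3861)/(30) = 1294/57915

r = 2; a_0 = 1; a_1 = -4/9; a_2 = 26/99; a_3 = -280/3861; a_4 = 1294/57915


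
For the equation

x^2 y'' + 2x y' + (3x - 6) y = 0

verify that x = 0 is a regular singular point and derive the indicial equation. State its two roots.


Divide by x^2 to reach normal form y'' + P_1(x) y' + P_2(x) y = 0 with P_1(x) = 2/x and P_2(x) = 3/x - 6/x^2.
x = 0 is a singular point because the y'-coefficient 2/x has a pole at x = 0 and the y-coefficient 3/x - 6/x^2 has a pole at x = 0.
It is a regular singular point because x P_1(x) = p(x) = 2 and x^2 P_2(x) = q(x) = 3x - 6 are polynomials, hence analytic at x = 0.
p(0) = 2,  q(0) = -6.
Indicial equation: r(r-1) + p(0) r + q(0) = 0, i.e. r^2 + (p(0) - 1) r + q(0) = 0, i.e. r^2 + 1 r - 6 = 0.
Discriminant: (1)^2 - 4(-6) = 25, so r = (-1 ± 5)/2.
Solving: r_1 = 2, r_2 = -3.

indicial: r^2 + 1 r - 6 = 0; roots r_1 = 2, r_2 = -3


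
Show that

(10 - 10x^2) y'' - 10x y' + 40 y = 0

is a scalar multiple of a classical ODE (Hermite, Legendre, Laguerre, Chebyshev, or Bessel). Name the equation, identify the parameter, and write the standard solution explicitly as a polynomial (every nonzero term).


All three coefficients share the factor 10; dividing through by 10 gives  (1 - x^2) y'' - x y' + 4 y = 0.
This matches the Chebyshev equation (1 - x^2) y'' - x y' + n^2 y = 0 (note the -x y' term, not -2x y') with n^2 = 4, so n = 2; the polynomial solution is T_2(x).
With y = sum_k a_k x^k, matching x^k gives (k+2)(k+1) a_{k+2} = (k^2 - n^2) a_k = (k - 2)(k + 2) a_k. The right side vanishes at k = 2, so the series with the parity of 2 terminates at degree 2.
Standard normalization: leading coefficient of T_n is 2^(n-1), so a_2 = 2^1 = 2. Work downward with a_k = (k+1)(k+2) a_{k+2} / ((k - 2)(k + 2)):
  a_0 = (1)(2)(2) / ((0 - 2)(0 + 2)) = 4/(-4) = -1
Hence T_2(x) = 2 x^2 - 1.

T_2(x); series = 2 x^2 - 1


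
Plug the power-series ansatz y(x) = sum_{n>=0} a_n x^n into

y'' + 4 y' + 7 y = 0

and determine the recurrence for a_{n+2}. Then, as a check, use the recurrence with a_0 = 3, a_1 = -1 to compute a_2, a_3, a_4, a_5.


Substitute y = sum_n a_n x^n.
y''(x) has coefficient (n+2)(n+1) a_{n+2} at x^n;
4 y'(x) has coefficient 4 (n+1) a_{n+1} at x^n;
7 y(x) has coefficient 7 a_n at x^n.
Matching x^n: (n+2)(n+1) a_{n+2} + 4 (n+1) a_{n+1} + 7 a_n = 0.
Thus a_{n+2} = [-4 (n+1) a_{n+1} - 7 a_n] / ((n+1)(n+2)).

Check with a_0 = 3, a_1 = -1 (apply the recurrence for n = 0, 1, 2, 3): a_0 = 3, a_1 = -1, a_2 = -17/2, a_3 = 25/2, a_4 = -181/24, a_5 = 199/120.

a_(n+2) = [-4 (n+1) a_(n+1) - 7 a_n] / ((n+1)(n+2)); check: a_0 = 3, a_1 = -1, a_2 = -17/2, a_3 = 25/2, a_4 = -181/24, a_5 = 199/120


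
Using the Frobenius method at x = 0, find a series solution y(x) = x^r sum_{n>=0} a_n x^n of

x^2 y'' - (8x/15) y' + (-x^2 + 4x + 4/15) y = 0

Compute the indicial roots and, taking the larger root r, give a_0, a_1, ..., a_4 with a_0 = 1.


Write in Frobenius form y'' + (p(x)/x) y' + (q(x)/x^2) y = 0:
  p(x) = -8/15,  q(x) = -x^2 + 4x + 4/15.
Indicial equation: r(r-1) + (-8/15) r + (4/15) = 0 -> roots r_1 = 4/3, r_2 = 1/5.
Take r = r_1 = 4/3. Let y(x) = x^r sum_{n>=0} a_n x^n with a_0 = 1.
Substitute y = x^r sum a_n x^n and match x^{r+n}. The recurrence is
  D(n) a_n + 4 a_{n-1} - 1 a_{n-2} = 0,  where D(n) = (r+n)(r+n-1) + (-8/15)(r+n) + (4/15).
  a_n = [-4 a_{n-1} + 1 a_{n-2}] / D(n).
Since the indicial polynomial factors as (r - r_1)(r - r_2), D(n) = (r_1 + n - r_1)(r_1 + n - r_2) = n(n + 17/15).
Evaluating step by step (a_0 = 1):
  n = 1: D(1) = 1(1 + 17/15) = 32/15; numerator = -4(1) = -4; a_1 = (-4)/(32/15) = -15/8
  n = 2: D(2) = 2(2 + 17/15) = 94/15; numerator = -4(-15/8) + 1(1) = 17/2; a_2 = (17/2)/(94/15) = 255/188
  n = 3: D(3) = 3(3 + 17/15) = 62/5; numerator = -4(255/188) + 1(-15/8) = -2745/376; a_3 = (-2745/376)/(62/5) = -13725/23312
  n = 4: D(4) = 4(4 + 17/15) = 308/15; numerator = -4(-13725/23312) + 1(255/188) = 10815/2914; a_4 = (10815/2914)/(308/15) = 23175/128216

r = 4/3; a_0 = 1; a_1 = -15/8; a_2 = 255/188; a_3 = -13725/23312; a_4 = 23175/128216


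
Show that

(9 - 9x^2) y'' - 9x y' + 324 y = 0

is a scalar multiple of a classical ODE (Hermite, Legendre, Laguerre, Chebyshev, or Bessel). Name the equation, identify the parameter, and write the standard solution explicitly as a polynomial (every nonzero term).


All three coefficients share the factor 9; dividing through by 9 gives  (1 - x^2) y'' - x y' + 36 y = 0.
This matches the Chebyshev equation (1 - x^2) y'' - x y' + n^2 y = 0 (note the -x y' term, not -2x y') with n^2 = 36, so n = 6; the polynomial solution is T_6(x).
With y = sum_k a_k x^k, matching x^k gives (k+2)(k+1) a_{k+2} = (k^2 - n^2) a_k = (k - 6)(k + 6) a_k. The right side vanishes at k = 6, so the series with the parity of 6 terminates at degree 6.
Standard normalization: leading coefficient of T_n is 2^(n-1), so a_6 = 2^5 = 32. Work downward with a_k = (k+1)(k+2) a_{k+2} / ((k - 6)(k + 6)):
  a_4 = (5)(6)(32) / ((4 - 6)(4 + 6)) = 960/(-20) = -48
  a_2 = (3)(4)(-48) / ((2 - 6)(2 + 6)) = -576/(-32) = 18
  a_0 = (1)(2)(18) / ((0 - 6)(0 + 6)) = 36/(-36) = -1
Hence T_6(x) = 32 x^6 - 48 x^4 + 18 x^2 - 1.

T_6(x); series = 32 x^6 - 48 x^4 + 18 x^2 - 1


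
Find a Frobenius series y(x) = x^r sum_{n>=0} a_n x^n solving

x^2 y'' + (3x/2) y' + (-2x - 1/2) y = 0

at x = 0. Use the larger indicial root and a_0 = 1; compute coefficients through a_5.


Write in Frobenius form y'' + (p(x)/x) y' + (q(x)/x^2) y = 0:
  p(x) = 3/2,  q(x) = -2x - 1/2.
Indicial equation: r(r-1) + (3/2) r + (-1/2) = 0 -> roots r_1 = 1/2, r_2 = -1.
Take r = r_1 = 1/2. Let y(x) = x^r sum_{n>=0} a_n x^n with a_0 = 1.
Substitute y = x^r sum a_n x^n and match x^{r+n}. The recurrence is
  D(n) a_n - 2 a_{n-1} = 0,  where D(n) = (r+n)(r+n-1) + (3/2)(r+n) + (-1/2).
  a_n = 2 / D(n) * a_{n-1}.
Since the indicial polynomial factors as (r - r_1)(r - r_2), D(n) = (r_1 + n - r_1)(r_1 + n - r_2) = n(n + 3/2).
Evaluating step by step (a_0 = 1):
  n = 1: D(1) = 1(1 + 3/2) = 5/2; numerator = 2(1) = 2; a_1 = (2)/(5/2) = 4/5
  n = 2: D(2) = 2(2 + 3/2) = 7; numerator = 2(4/5) = 8/5; a_2 = (8/5)/(7) = 8/35
  n = 3: D(3) = 3(3 + 3/2) = 27/2; numerator = 2(8/35) = 16/35; a_3 = (16/35)/(27/2) = 32/945
  n = 4: D(4) = 4(4 + 3/2) = 22; numerator = 2(32/945) = 64/945; a_4 = (64/945)/(22) = 32/10395
  n = 5: D(5) = 5(5 + 3/2) = 65/2; numerator = 2(32/10395) = 64/10395; a_5 = (64/10395)/(65/2) = 128/675675

r = 1/2; a_0 = 1; a_1 = 4/5; a_2 = 8/35; a_3 = 32/945; a_4 = 32/10395; a_5 = 128/675675


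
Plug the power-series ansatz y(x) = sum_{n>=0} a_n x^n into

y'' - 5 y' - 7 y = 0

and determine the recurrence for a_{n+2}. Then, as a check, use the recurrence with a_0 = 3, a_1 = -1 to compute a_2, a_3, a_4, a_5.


Substitute y = sum_n a_n x^n.
y''(x) has coefficient (n+2)(n+1) a_{n+2} at x^n;
-5 y'(x) has coefficient -5 (n+1) a_{n+1} at x^n;
-7 y(x) has coefficient -7 a_n at x^n.
Matching x^n: (n+2)(n+1) a_{n+2} - 5 (n+1) a_{n+1} - 7 a_n = 0.
Thus a_{n+2} = [5 (n+1) a_{n+1} + 7 a_n] / ((n+1)(n+2)).

Check with a_0 = 3, a_1 = -1 (apply the recurrence for n = 0, 1, 2, 3): a_0 = 3, a_1 = -1, a_2 = 8, a_3 = 73/6, a_4 = 159/8, a_5 = 362/15.

a_(n+2) = [5 (n+1) a_(n+1) + 7 a_n] / ((n+1)(n+2)); check: a_0 = 3, a_1 = -1, a_2 = 8, a_3 = 73/6, a_4 = 159/8, a_5 = 362/15


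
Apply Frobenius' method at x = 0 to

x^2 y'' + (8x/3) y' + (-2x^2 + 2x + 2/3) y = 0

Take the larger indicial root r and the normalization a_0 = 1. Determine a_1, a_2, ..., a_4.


Write in Frobenius form y'' + (p(x)/x) y' + (q(x)/x^2) y = 0:
  p(x) = 8/3,  q(x) = -2x^2 + 2x + 2/3.
Indicial equation: r(r-1) + (8/3) r + (2/3) = 0 -> roots r_1 = -2/3, r_2 = -1.
Take r = r_1 = -2/3. Let y(x) = x^r sum_{n>=0} a_n x^n with a_0 = 1.
Substitute y = x^r sum a_n x^n and match x^{r+n}. The recurrence is
  D(n) a_n + 2 a_{n-1} - 2 a_{n-2} = 0,  where D(n) = (r+n)(r+n-1) + (8/3)(r+n) + (2/3).
  a_n = [-2 a_{n-1} + 2 a_{n-2}] / D(n).
Since the indicial polynomial factors as (r - r_1)(r - r_2), D(n) = (r_1 + n - r_1)(r_1 + n - r_2) = n(n + 1/3).
Evaluating step by step (a_0 = 1):
  n = 1: D(1) = 1(1 + 1/3) = 4/3; numerator = -2(1) = -2; a_1 = (-2)/(4/3) = -3/2
  n = 2: D(2) = 2(2 + 1/3) = 14/3; numerator = -2(-3/2) + 2(1) = 5; a_2 = (5)/(14/3) = 15/14
  n = 3: D(3) = 3(3 + 1/3) = 10; numerator = -2(15/14) + 2(-3/2) = -36/7; a_3 = (-36/7)/(10) = -18/35
  n = 4: D(4) = 4(4 + 1/3) = 52/3; numerator = -2(-18/35) + 2(15/14) = 111/35; a_4 = (111/35)/(52/3) = 333/1820

r = -2/3; a_0 = 1; a_1 = -3/2; a_2 = 15/14; a_3 = -18/35; a_4 = 333/1820


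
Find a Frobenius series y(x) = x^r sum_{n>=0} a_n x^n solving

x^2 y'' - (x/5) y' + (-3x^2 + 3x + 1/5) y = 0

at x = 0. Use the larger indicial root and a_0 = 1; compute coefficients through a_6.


Write in Frobenius form y'' + (p(x)/x) y' + (q(x)/x^2) y = 0:
  p(x) = -1/5,  q(x) = -3x^2 + 3x + 1/5.
Indicial equation: r(r-1) + (-1/5) r + (1/5) = 0 -> roots r_1 = 1, r_2 = 1/5.
Take r = r_1 = 1. Let y(x) = x^r sum_{n>=0} a_n x^n with a_0 = 1.
Substitute y = x^r sum a_n x^n and match x^{r+n}. The recurrence is
  D(n) a_n + 3 a_{n-1} - 3 a_{n-2} = 0,  where D(n) = (r+n)(r+n-1) + (-1/5)(r+n) + (1/5).
  a_n = [-3 a_{n-1} + 3 a_{n-2}] / D(n).
Since the indicial polynomial factors as (r - r_1)(r - r_2), D(n) = (r_1 + n - r_1)(r_1 + n - r_2) = n(n + 4/5).
Evaluating step by step (a_0 = 1):
  n = 1: D(1) = 1(1 + 4/5) = 9/5; numerator = -3(1) = -3; a_1 = (-3)/(9/5) = -5/3
  n = 2: D(2) = 2(2 + 4/5) = 28/5; numerator = -3(-5/3) + 3(1) = 8; a_2 = (8)/(28/5) = 10/7
  n = 3: D(3) = 3(3 + 4/5) = 57/5; numerator = -3(10/7) + 3(-5/3) = -65/7; a_3 = (-65/7)/(57/5) = -325/399
  n = 4: D(4) = 4(4 + 4/5) = 96/5; numerator = -3(-325/399) + 3(10/7) = 895/133; a_4 = (895/133)/(96/5) = 4475/12768
  n = 5: D(5) = 5(5 + 4/5) = 29; numerator = -3(4475/12768) + 3(-325/399) = -2125/608; a_5 = (-2125/608)/(29) = -2125/17632
  n = 6: D(6) = 6(6 + 4/5) = 204/5; numerator = -3(-2125/17632) + 3(4475/12768) = 5450/3857; a_6 = (5450/3857)/(204/5) = 13625/393414

r = 1; a_0 = 1; a_1 = -5/3; a_2 = 10/7; a_3 = -325/399; a_4 = 4475/12768; a_5 = -2125/17632; a_6 = 13625/393414


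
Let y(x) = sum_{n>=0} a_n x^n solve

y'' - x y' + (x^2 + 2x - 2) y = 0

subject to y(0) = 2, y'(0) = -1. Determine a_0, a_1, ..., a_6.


Ansatz: y(x) = sum_{n>=0} a_n x^n, so y'(x) = sum_{n>=1} n a_n x^(n-1) and y''(x) = sum_{n>=2} n(n-1) a_n x^(n-2).
Substitute into P(x) y'' + Q(x) y' + R(x) y = 0 with P(x) = 1, Q(x) = -x, R(x) = x^2 + 2x - 2, and match powers of x.
Initial conditions: a_0 = 2, a_1 = -1.
Setting the coefficient of each power of x to zero and solving order by order (substituting the coefficients already found):
  x^0: 2 a_2 - 2 a_0 = 0  ->  2 a_2 = 2 a_0 = 4  ->  a_2 = 2
  x^1: 6 a_3 - 3 a_1 + 2 a_0 = 0  ->  6 a_3 = 3 a_1 - 2 a_0 = -7  ->  a_3 = -7/6
  x^2: 12 a_4 - 4 a_2 + 2 a_1 + a_0 = 0  ->  12 a_4 = 4 a_2 - 2 a_1 - a_0 = 8  ->  a_4 = 2/3
  x^3: 20 a_5 - 5 a_3 + 2 a_2 + a_1 = 0  ->  20 a_5 = 5 a_3 - 2 a_2 - a_1 = -53/6  ->  a_5 = -53/120
  x^4: 30 a_6 - 6 a_4 + 2 a_3 + a_2 = 0  ->  30 a_6 = 6 a_4 - 2 a_3 - a_2 = 13/3  ->  a_6 = 13/90
Truncated series: y(x) = 2 - x + 2 x^2 - (7/6) x^3 + (2/3) x^4 - (53/120) x^5 + (13/90) x^6 + O(x^7).

a_0 = 2; a_1 = -1; a_2 = 2; a_3 = -7/6; a_4 = 2/3; a_5 = -53/120; a_6 = 13/90


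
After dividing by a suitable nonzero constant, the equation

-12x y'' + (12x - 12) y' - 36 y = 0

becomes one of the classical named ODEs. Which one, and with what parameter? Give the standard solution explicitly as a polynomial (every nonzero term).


All three coefficients share the factor -12; dividing through by -12 gives  x y'' + (1 - x) y' + 3 y = 0.
This matches the Laguerre equation x y'' + (1 - x) y' + n y = 0 with n = 3; the polynomial solution is L_3(x).
With y = sum_k a_k x^k, matching x^k gives (k+1)k a_{k+1} + (k+1) a_{k+1} - k a_k + n a_k = 0, i.e. (k+1)^2 a_{k+1} = (k - n) a_k = (k - 3) a_k. The right side vanishes at k = 3, so the series terminates at degree 3.
Standard normalization L_n(0) = 1 gives a_0 = 1. Work upward with a_{k+1} = (k - 3) a_k / (k+1)^2:
  a_1 = (0 - 3)(1) / 1^2 = -3/1 = -3
  a_2 = (1 - 3)(-3) / 2^2 = 6/4 = 3/2
  a_3 = (2 - 3)(3/2) / 3^2 = (-3/2)/9 = -1/6
Hence L_3(x) = -x^3/6 + 3 x^2/2 - 3 x + 1.

L_3(x); series = -x^3/6 + 3 x^2/2 - 3 x + 1


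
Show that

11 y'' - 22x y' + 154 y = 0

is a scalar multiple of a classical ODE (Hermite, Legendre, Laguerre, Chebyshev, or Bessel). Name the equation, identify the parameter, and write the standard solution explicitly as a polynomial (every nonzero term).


All three coefficients share the factor 11; dividing through by 11 gives  y'' - 2x y' + 14 y = 0.
This matches the Hermite equation y'' - 2x y' + 2n y = 0 with 2n = 14, so n = 7; the polynomial solution is H_7(x).
With y = sum_k a_k x^k, matching x^k gives (k+2)(k+1) a_{k+2} = 2(k - n) a_k = 2(k - 7) a_k. The right side vanishes at k = 7, so the series with the parity of 7 terminates at degree 7.
Standard normalization: leading coefficient of H_n is 2^n, so a_7 = 2^7 = 128. Work downward with a_k = (k+1)(k+2) a_{k+2} / (2(k - n)):
  a_5 = (6)(7)(128) / (2(5 - 7)) = 5376/(-4) = -1344
  a_3 = (4)(5)(-1344) / (2(3 - 7)) = -26880/(-8) = 3360
  a_1 = (2)(3)(3360) / (2(1 - 7)) = 20160/(-12) = -1680
Hence H_7(x) = 128 x^7 - 1344 x^5 + 3360 x^3 - 1680 x.

H_7(x); series = 128 x^7 - 1344 x^5 + 3360 x^3 - 1680 x


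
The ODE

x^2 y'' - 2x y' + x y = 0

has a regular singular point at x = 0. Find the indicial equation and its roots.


Divide by x^2 to reach normal form y'' + P_1(x) y' + P_2(x) y = 0 with P_1(x) = -2/x and P_2(x) = 1/x.
x = 0 is a singular point because the y'-coefficient -2/x has a pole at x = 0 and the y-coefficient 1/x has a pole at x = 0.
It is a regular singular point because x P_1(x) = p(x) = -2 and x^2 P_2(x) = q(x) = x are polynomials, hence analytic at x = 0.
p(0) = -2,  q(0) = 0.
Indicial equation: r(r-1) + p(0) r + q(0) = 0, i.e. r^2 + (p(0) - 1) r + q(0) = 0, i.e. r^2 - 3 r = 0.
Discriminant: (-3)^2 - 4(0) = 9, so r = (3 ± 3)/2.
Solving: r_1 = 3, r_2 = 0.

indicial: r^2 - 3 r = 0; roots r_1 = 3, r_2 = 0


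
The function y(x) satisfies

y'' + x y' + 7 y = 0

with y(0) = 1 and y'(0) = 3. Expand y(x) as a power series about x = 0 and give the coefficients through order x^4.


Ansatz: y(x) = sum_{n>=0} a_n x^n, so y'(x) = sum_{n>=1} n a_n x^(n-1) and y''(x) = sum_{n>=2} n(n-1) a_n x^(n-2).
Substitute into P(x) y'' + Q(x) y' + R(x) y = 0 with P(x) = 1, Q(x) = x, R(x) = 7, and match powers of x.
Initial conditions: a_0 = 1, a_1 = 3.
Setting the coefficient of each power of x to zero and solving order by order (substituting the coefficients already found):
  x^0: 2 a_2 + 7 a_0 = 0  ->  2 a_2 = -7 a_0 = -7  ->  a_2 = -7/2
  x^1: 6 a_3 + 8 a_1 = 0  ->  6 a_3 = -8 a_1 = -24  ->  a_3 = -4
  x^2: 12 a_4 + 9 a_2 = 0  ->  12 a_4 = -9 a_2 = 63/2  ->  a_4 = 21/8
Truncated series: y(x) = 1 + 3 x - (7/2) x^2 - 4 x^3 + (21/8) x^4 + O(x^5).

a_0 = 1; a_1 = 3; a_2 = -7/2; a_3 = -4; a_4 = 21/8


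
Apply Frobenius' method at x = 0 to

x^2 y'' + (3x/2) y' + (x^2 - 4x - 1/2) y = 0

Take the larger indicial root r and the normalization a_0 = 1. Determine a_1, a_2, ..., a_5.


Write in Frobenius form y'' + (p(x)/x) y' + (q(x)/x^2) y = 0:
  p(x) = 3/2,  q(x) = x^2 - 4x - 1/2.
Indicial equation: r(r-1) + (3/2) r + (-1/2) = 0 -> roots r_1 = 1/2, r_2 = -1.
Take r = r_1 = 1/2. Let y(x) = x^r sum_{n>=0} a_n x^n with a_0 = 1.
Substitute y = x^r sum a_n x^n and match x^{r+n}. The recurrence is
  D(n) a_n - 4 a_{n-1} + 1 a_{n-2} = 0,  where D(n) = (r+n)(r+n-1) + (3/2)(r+n) + (-1/2).
  a_n = [4 a_{n-1} - 1 a_{n-2}] / D(n).
Since the indicial polynomial factors as (r - r_1)(r - r_2), D(n) = (r_1 + n - r_1)(r_1 + n - r_2) = n(n + 3/2).
Evaluating step by step (a_0 = 1):
  n = 1: D(1) = 1(1 + 3/2) = 5/2; numerator = 4(1) = 4; a_1 = (4)/(5/2) = 8/5
  n = 2: D(2) = 2(2 + 3/2) = 7; numerator = 4(8/5) - 1(1) = 27/5; a_2 = (27/5)/(7) = 27/35
  n = 3: D(3) = 3(3 + 3/2) = 27/2; numerator = 4(27/35) - 1(8/5) = 52/35; a_3 = (52/35)/(27/2) = 104/945
  n = 4: D(4) = 4(4 + 3/2) = 22; numerator = 4(104/945) - 1(27/35) = -313/945; a_4 = (-313/945)/(22) = -313/20790
  n = 5: D(5) = 5(5 + 3/2) = 65/2; numerator = 4(-313/20790) - 1(104/945) = -118/693; a_5 = (-118/693)/(65/2) = -236/45045

r = 1/2; a_0 = 1; a_1 = 8/5; a_2 = 27/35; a_3 = 104/945; a_4 = -313/20790; a_5 = -236/45045


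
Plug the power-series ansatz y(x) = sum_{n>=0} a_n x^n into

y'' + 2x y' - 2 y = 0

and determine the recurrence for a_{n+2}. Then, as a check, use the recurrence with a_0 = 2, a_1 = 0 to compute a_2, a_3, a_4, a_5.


Substitute y = sum_n a_n x^n.
y''(x) has coefficient (n+2)(n+1) a_{n+2} at x^n;
2 x y'(x) has coefficient 2 n a_n at x^n (shift);
-2 y(x) has coefficient -2 a_n at x^n.
Matching x^n: (n+2)(n+1) a_{n+2} + (2n - 2) a_n = 0.
Thus a_{n+2} = (-2n + 2) / ((n+1)(n+2)) * a_n.

Check with a_0 = 2, a_1 = 0 (apply the recurrence for n = 0, 1, 2, 3): a_0 = 2, a_1 = 0, a_2 = 2, a_3 = 0, a_4 = -1/3, a_5 = 0.

a_(n+2) = (-2n + 2) / ((n+1)(n+2)) * a_n; check: a_0 = 2, a_1 = 0, a_2 = 2, a_3 = 0, a_4 = -1/3, a_5 = 0


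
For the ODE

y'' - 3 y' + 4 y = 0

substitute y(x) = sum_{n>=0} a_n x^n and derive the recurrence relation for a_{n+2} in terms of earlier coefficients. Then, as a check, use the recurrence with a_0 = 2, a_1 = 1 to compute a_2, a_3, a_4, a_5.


Substitute y = sum_n a_n x^n.
y''(x) has coefficient (n+2)(n+1) a_{n+2} at x^n;
-3 y'(x) has coefficient -3 (n+1) a_{n+1} at x^n;
4 y(x) has coefficient 4 a_n at x^n.
Matching x^n: (n+2)(n+1) a_{n+2} - 3 (n+1) a_{n+1} + 4 a_n = 0.
Thus a_{n+2} = [3 (n+1) a_{n+1} - 4 a_n] / ((n+1)(n+2)).

Check with a_0 = 2, a_1 = 1 (apply the recurrence for n = 0, 1, 2, 3): a_0 = 2, a_1 = 1, a_2 = -5/2, a_3 = -19/6, a_4 = -37/24, a_5 = -7/24.

a_(n+2) = [3 (n+1) a_(n+1) - 4 a_n] / ((n+1)(n+2)); check: a_0 = 2, a_1 = 1, a_2 = -5/2, a_3 = -19/6, a_4 = -37/24, a_5 = -7/24


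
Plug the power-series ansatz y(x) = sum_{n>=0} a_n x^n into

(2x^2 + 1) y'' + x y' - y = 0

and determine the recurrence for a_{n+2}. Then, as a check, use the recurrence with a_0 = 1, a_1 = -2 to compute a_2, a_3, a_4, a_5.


Substitute y = sum_n a_n x^n.
(1 + 2 x^2) y'' contributes (n+2)(n+1) a_{n+2} + 2 n(n-1) a_n at x^n.
x y'(x) contributes n a_n at x^n.
-y(x) contributes -1 a_n at x^n.
Matching x^n: (n+2)(n+1) a_{n+2} + (2 n(n-1) + n - 1) a_n = 0.
Thus a_{n+2} = (-2 n(n-1) - n + 1) / ((n+1)(n+2)) * a_n.

Check with a_0 = 1, a_1 = -2 (apply the recurrence for n = 0, 1, 2, 3): a_0 = 1, a_1 = -2, a_2 = 1/2, a_3 = 0, a_4 = -5/24, a_5 = 0.

a_(n+2) = (-2 n(n-1) - n + 1) / ((n+1)(n+2)) * a_n; check: a_0 = 1, a_1 = -2, a_2 = 1/2, a_3 = 0, a_4 = -5/24, a_5 = 0


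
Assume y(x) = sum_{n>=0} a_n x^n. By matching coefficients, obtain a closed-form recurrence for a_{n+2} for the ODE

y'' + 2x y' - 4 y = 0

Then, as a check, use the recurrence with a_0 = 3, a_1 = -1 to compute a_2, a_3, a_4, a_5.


Substitute y = sum_n a_n x^n.
y''(x) has coefficient (n+2)(n+1) a_{n+2} at x^n;
2 x y'(x) has coefficient 2 n a_n at x^n (shift);
-4 y(x) has coefficient -4 a_n at x^n.
Matching x^n: (n+2)(n+1) a_{n+2} + (2n - 4) a_n = 0.
Thus a_{n+2} = (-2n + 4) / ((n+1)(n+2)) * a_n.

Check with a_0 = 3, a_1 = -1 (apply the recurrence for n = 0, 1, 2, 3): a_0 = 3, a_1 = -1, a_2 = 6, a_3 = -1/3, a_4 = 0, a_5 = 1/30.

a_(n+2) = (-2n + 4) / ((n+1)(n+2)) * a_n; check: a_0 = 3, a_1 = -1, a_2 = 6, a_3 = -1/3, a_4 = 0, a_5 = 1/30


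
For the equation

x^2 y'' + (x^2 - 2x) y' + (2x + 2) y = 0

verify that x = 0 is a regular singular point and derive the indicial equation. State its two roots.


Divide by x^2 to reach normal form y'' + P_1(x) y' + P_2(x) y = 0 with P_1(x) = 1 - 2/x and P_2(x) = 2/x + 2/x^2.
x = 0 is a singular point because the y'-coefficient 1 - 2/x has a pole at x = 0 and the y-coefficient 2/x + 2/x^2 has a pole at x = 0.
It is a regular singular point because x P_1(x) = p(x) = x - 2 and x^2 P_2(x) = q(x) = 2x + 2 are polynomials, hence analytic at x = 0.
p(0) = -2,  q(0) = 2.
Indicial equation: r(r-1) + p(0) r + q(0) = 0, i.e. r^2 + (p(0) - 1) r + q(0) = 0, i.e. r^2 - 3 r + 2 = 0.
Discriminant: (-3)^2 - 4(2) = 1, so r = (3 ± 1)/2.
Solving: r_1 = 2, r_2 = 1.

indicial: r^2 - 3 r + 2 = 0; roots r_1 = 2, r_2 = 1


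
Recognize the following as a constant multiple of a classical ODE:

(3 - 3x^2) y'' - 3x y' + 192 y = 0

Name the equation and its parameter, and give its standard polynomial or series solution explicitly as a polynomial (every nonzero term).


All three coefficients share the factor 3; dividing through by 3 gives  (1 - x^2) y'' - x y' + 64 y = 0.
This matches the Chebyshev equation (1 - x^2) y'' - x y' + n^2 y = 0 (note the -x y' term, not -2x y') with n^2 = 64, so n = 8; the polynomial solution is T_8(x).
With y = sum_k a_k x^k, matching x^k gives (k+2)(k+1) a_{k+2} = (k^2 - n^2) a_k = (k - 8)(k + 8) a_k. The right side vanishes at k = 8, so the series with the parity of 8 terminates at degree 8.
Standard normalization: leading coefficient of T_n is 2^(n-1), so a_8 = 2^7 = 128. Work downward with a_k = (k+1)(k+2) a_{k+2} / ((k - 8)(k + 8)):
  a_6 = (7)(8)(128) / ((6 - 8)(6 + 8)) = 7168/(-28) = -256
  a_4 = (5)(6)(-256) / ((4 - 8)(4 + 8)) = -7680/(-48) = 160
  a_2 = (3)(4)(160) / ((2 - 8)(2 + 8)) = 1920/(-60) = -32
  a_0 = (1)(2)(-32) / ((0 - 8)(0 + 8)) = -64/(-64) = 1
Hence T_8(x) = 128 x^8 - 256 x^6 + 160 x^4 - 32 x^2 + 1.

T_8(x); series = 128 x^8 - 256 x^6 + 160 x^4 - 32 x^2 + 1


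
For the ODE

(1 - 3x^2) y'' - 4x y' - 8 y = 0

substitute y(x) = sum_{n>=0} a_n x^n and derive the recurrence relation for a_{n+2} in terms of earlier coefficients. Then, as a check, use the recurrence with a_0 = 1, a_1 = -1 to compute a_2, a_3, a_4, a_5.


Substitute y = sum_n a_n x^n.
(1 - 3 x^2) y'' contributes (n+2)(n+1) a_{n+2} - 3 n(n-1) a_n at x^n.
-4 x y'(x) contributes -4 n a_n at x^n.
-8 y(x) contributes -8 a_n at x^n.
Matching x^n: (n+2)(n+1) a_{n+2} + (-3 n(n-1) - 4 n - 8) a_n = 0.
Thus a_{n+2} = (3 n(n-1) + 4 n + 8) / ((n+1)(n+2)) * a_n.

Check with a_0 = 1, a_1 = -1 (apply the recurrence for n = 0, 1, 2, 3): a_0 = 1, a_1 = -1, a_2 = 4, a_3 = -2, a_4 = 22/3, a_5 = -19/5.

a_(n+2) = (3 n(n-1) + 4 n + 8) / ((n+1)(n+2)) * a_n; check: a_0 = 1, a_1 = -1, a_2 = 4, a_3 = -2, a_4 = 22/3, a_5 = -19/5


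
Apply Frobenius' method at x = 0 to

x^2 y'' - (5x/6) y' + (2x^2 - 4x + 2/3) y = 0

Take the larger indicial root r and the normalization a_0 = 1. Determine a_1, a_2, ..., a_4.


Write in Frobenius form y'' + (p(x)/x) y' + (q(x)/x^2) y = 0:
  p(x) = -5/6,  q(x) = 2x^2 - 4x + 2/3.
Indicial equation: r(r-1) + (-5/6) r + (2/3) = 0 -> roots r_1 = 4/3, r_2 = 1/2.
Take r = r_1 = 4/3. Let y(x) = x^r sum_{n>=0} a_n x^n with a_0 = 1.
Substitute y = x^r sum a_n x^n and match x^{r+n}. The recurrence is
  D(n) a_n - 4 a_{n-1} + 2 a_{n-2} = 0,  where D(n) = (r+n)(r+n-1) + (-5/6)(r+n) + (2/3).
  a_n = [4 a_{n-1} - 2 a_{n-2}] / D(n).
Since the indicial polynomial factors as (r - r_1)(r - r_2), D(n) = (r_1 + n - r_1)(r_1 + n - r_2) = n(n + 5/6).
Evaluating step by step (a_0 = 1):
  n = 1: D(1) = 1(1 + 5/6) = 11/6; numerator = 4(1) = 4; a_1 = (4)/(11/6) = 24/11
  n = 2: D(2) = 2(2 + 5/6) = 17/3; numerator = 4(24/11) - 2(1) = 74/11; a_2 = (74/11)/(17/3) = 222/187
  n = 3: D(3) = 3(3 + 5/6) = 23/2; numerator = 4(222/187) - 2(24/11) = 72/187; a_3 = (72/187)/(23/2) = 144/4301
  n = 4: D(4) = 4(4 + 5/6) = 58/3; numerator = 4(144/4301) - 2(222/187) = -876/391; a_4 = (-876/391)/(58/3) = -1314/11339

r = 4/3; a_0 = 1; a_1 = 24/11; a_2 = 222/187; a_3 = 144/4301; a_4 = -1314/11339


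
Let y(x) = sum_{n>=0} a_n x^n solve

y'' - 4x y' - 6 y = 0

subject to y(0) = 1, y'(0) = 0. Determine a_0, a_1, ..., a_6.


Ansatz: y(x) = sum_{n>=0} a_n x^n, so y'(x) = sum_{n>=1} n a_n x^(n-1) and y''(x) = sum_{n>=2} n(n-1) a_n x^(n-2).
Substitute into P(x) y'' + Q(x) y' + R(x) y = 0 with P(x) = 1, Q(x) = -4x, R(x) = -6, and match powers of x.
Initial conditions: a_0 = 1, a_1 = 0.
Setting the coefficient of each power of x to zero and solving order by order (substituting the coefficients already found):
  x^0: 2 a_2 - 6 a_0 = 0  ->  2 a_2 = 6 a_0 = 6  ->  a_2 = 3
  x^1: 6 a_3 - 10 a_1 = 0  ->  6 a_3 = 10 a_1 = 0  ->  a_3 = 0
  x^2: 12 a_4 - 14 a_2 = 0  ->  12 a_4 = 14 a_2 = 42  ->  a_4 = 7/2
  x^3: 20 a_5 - 18 a_3 = 0  ->  20 a_5 = 18 a_3 = 0  ->  a_5 = 0
  x^4: 30 a_6 - 22 a_4 = 0  ->  30 a_6 = 22 a_4 = 77  ->  a_6 = 77/30
Truncated series: y(x) = 1 + 3 x^2 + (7/2) x^4 + (77/30) x^6 + O(x^7).

a_0 = 1; a_1 = 0; a_2 = 3; a_3 = 0; a_4 = 7/2; a_5 = 0; a_6 = 77/30


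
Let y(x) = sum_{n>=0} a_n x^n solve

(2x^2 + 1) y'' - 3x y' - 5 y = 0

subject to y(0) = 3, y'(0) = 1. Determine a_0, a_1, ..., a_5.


Ansatz: y(x) = sum_{n>=0} a_n x^n, so y'(x) = sum_{n>=1} n a_n x^(n-1) and y''(x) = sum_{n>=2} n(n-1) a_n x^(n-2).
Substitute into P(x) y'' + Q(x) y' + R(x) y = 0 with P(x) = 2x^2 + 1, Q(x) = -3x, R(x) = -5, and match powers of x.
Initial conditions: a_0 = 3, a_1 = 1.
Setting the coefficient of each power of x to zero and solving order by order (substituting the coefficients already found):
  x^0: 2 a_2 - 5 a_0 = 0  ->  2 a_2 = 5 a_0 = 15  ->  a_2 = 15/2
  x^1: 6 a_3 - 8 a_1 = 0  ->  6 a_3 = 8 a_1 = 8  ->  a_3 = 4/3
  x^2: 12 a_4 - 7 a_2 = 0  ->  12 a_4 = 7 a_2 = 105/2  ->  a_4 = 35/8
  x^3: 20 a_5 - 2 a_3 = 0  ->  20 a_5 = 2 a_3 = 8/3  ->  a_5 = 2/15
Truncated series: y(x) = 3 + x + (15/2) x^2 + (4/3) x^3 + (35/8) x^4 + (2/15) x^5 + O(x^6).

a_0 = 3; a_1 = 1; a_2 = 15/2; a_3 = 4/3; a_4 = 35/8; a_5 = 2/15


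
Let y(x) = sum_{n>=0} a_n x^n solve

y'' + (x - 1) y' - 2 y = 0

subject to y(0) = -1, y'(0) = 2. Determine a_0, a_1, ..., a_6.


Ansatz: y(x) = sum_{n>=0} a_n x^n, so y'(x) = sum_{n>=1} n a_n x^(n-1) and y''(x) = sum_{n>=2} n(n-1) a_n x^(n-2).
Substitute into P(x) y'' + Q(x) y' + R(x) y = 0 with P(x) = 1, Q(x) = x - 1, R(x) = -2, and match powers of x.
Initial conditions: a_0 = -1, a_1 = 2.
Setting the coefficient of each power of x to zero and solving order by order (substituting the coefficients already found):
  x^0: 2 a_2 - a_1 - 2 a_0 = 0  ->  2 a_2 = a_1 + 2 a_0 = 0  ->  a_2 = 0
  x^1: 6 a_3 - 2 a_2 - a_1 = 0  ->  6 a_3 = 2 a_2 + a_1 = 2  ->  a_3 = 1/3
  x^2: 12 a_4 - 3 a_3 = 0  ->  12 a_4 = 3 a_3 = 1  ->  a_4 = 1/12
  x^3: 20 a_5 - 4 a_4 + a_3 = 0  ->  20 a_5 = 4 a_4 - a_3 = 0  ->  a_5 = 0
  x^4: 30 a_6 - 5 a_5 + 2 a_4 = 0  ->  30 a_6 = 5 a_5 - 2 a_4 = -1/6  ->  a_6 = -1/180
Truncated series: y(x) = -1 + 2 x + (1/3) x^3 + (1/12) x^4 - (1/180) x^6 + O(x^7).

a_0 = -1; a_1 = 2; a_2 = 0; a_3 = 1/3; a_4 = 1/12; a_5 = 0; a_6 = -1/180


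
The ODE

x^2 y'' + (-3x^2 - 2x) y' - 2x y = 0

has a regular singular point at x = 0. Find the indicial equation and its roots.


Divide by x^2 to reach normal form y'' + P_1(x) y' + P_2(x) y = 0 with P_1(x) = -3 - 2/x and P_2(x) = -2/x.
x = 0 is a singular point because the y'-coefficient -3 - 2/x has a pole at x = 0 and the y-coefficient -2/x has a pole at x = 0.
It is a regular singular point because x P_1(x) = p(x) = -3x - 2 and x^2 P_2(x) = q(x) = -2x are polynomials, hence analytic at x = 0.
p(0) = -2,  q(0) = 0.
Indicial equation: r(r-1) + p(0) r + q(0) = 0, i.e. r^2 + (p(0) - 1) r + q(0) = 0, i.e. r^2 - 3 r = 0.
Discriminant: (-3)^2 - 4(0) = 9, so r = (3 ± 3)/2.
Solving: r_1 = 3, r_2 = 0.

indicial: r^2 - 3 r = 0; roots r_1 = 3, r_2 = 0


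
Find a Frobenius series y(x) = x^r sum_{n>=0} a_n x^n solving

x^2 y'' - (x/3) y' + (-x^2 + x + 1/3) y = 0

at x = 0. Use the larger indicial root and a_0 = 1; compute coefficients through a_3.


Write in Frobenius form y'' + (p(x)/x) y' + (q(x)/x^2) y = 0:
  p(x) = -1/3,  q(x) = -x^2 + x + 1/3.
Indicial equation: r(r-1) + (-1/3) r + (1/3) = 0 -> roots r_1 = 1, r_2 = 1/3.
Take r = r_1 = 1. Let y(x) = x^r sum_{n>=0} a_n x^n with a_0 = 1.
Substitute y = x^r sum a_n x^n and match x^{r+n}. The recurrence is
  D(n) a_n + 1 a_{n-1} - 1 a_{n-2} = 0,  where D(n) = (r+n)(r+n-1) + (-1/3)(r+n) + (1/3).
  a_n = [-1 a_{n-1} + 1 a_{n-2}] / D(n).
Since the indicial polynomial factors as (r - r_1)(r - r_2), D(n) = (r_1 + n - r_1)(r_1 + n - r_2) = n(n + 2/3).
Evaluating step by step (a_0 = 1):
  n = 1: D(1) = 1(1 + 2/3) = 5/3; numerator = -1(1) = -1; a_1 = (-1)/(5/3) = -3/5
  n = 2: D(2) = 2(2 + 2/3) = 16/3; numerator = -1(-3/5) + 1(1) = 8/5; a_2 = (8/5)/(16/3) = 3/10
  n = 3: D(3) = 3(3 + 2/3) = 11; numerator = -1(3/10) + 1(-3/5) = -9/10; a_3 = (-9/10)/(11) = -9/110

r = 1; a_0 = 1; a_1 = -3/5; a_2 = 3/10; a_3 = -9/110


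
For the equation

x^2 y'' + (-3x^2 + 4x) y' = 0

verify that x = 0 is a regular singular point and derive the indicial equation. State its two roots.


Divide by x^2 to reach normal form y'' + P_1(x) y' + P_2(x) y = 0 with P_1(x) = -3 + 4/x and P_2(x) = 0.
x = 0 is a singular point because the y'-coefficient -3 + 4/x has a pole at x = 0.
It is a regular singular point because x P_1(x) = p(x) = 4 - 3x and x^2 P_2(x) = q(x) = 0 are polynomials, hence analytic at x = 0.
p(0) = 4,  q(0) = 0.
Indicial equation: r(r-1) + p(0) r + q(0) = 0, i.e. r^2 + (p(0) - 1) r + q(0) = 0, i.e. r^2 + 3 r = 0.
Discriminant: (3)^2 - 4(0) = 9, so r = (-3 ± 3)/2.
Solving: r_1 = 0, r_2 = -3.

indicial: r^2 + 3 r = 0; roots r_1 = 0, r_2 = -3


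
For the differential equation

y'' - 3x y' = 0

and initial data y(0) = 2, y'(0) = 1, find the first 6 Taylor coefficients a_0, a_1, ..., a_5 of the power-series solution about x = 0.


Ansatz: y(x) = sum_{n>=0} a_n x^n, so y'(x) = sum_{n>=1} n a_n x^(n-1) and y''(x) = sum_{n>=2} n(n-1) a_n x^(n-2).
Substitute into P(x) y'' + Q(x) y' + R(x) y = 0 with P(x) = 1, Q(x) = -3x, R(x) = 0, and match powers of x.
Initial conditions: a_0 = 2, a_1 = 1.
Setting the coefficient of each power of x to zero and solving order by order (substituting the coefficients already found):
  x^0: 2 a_2 = 0  ->  a_2 = 0
  x^1: 6 a_3 - 3 a_1 = 0  ->  6 a_3 = 3 a_1 = 3  ->  a_3 = 1/2
  x^2: 12 a_4 - 6 a_2 = 0  ->  12 a_4 = 6 a_2 = 0  ->  a_4 = 0
  x^3: 20 a_5 - 9 a_3 = 0  ->  20 a_5 = 9 a_3 = 9/2  ->  a_5 = 9/40
Truncated series: y(x) = 2 + x + (1/2) x^3 + (9/40) x^5 + O(x^6).

a_0 = 2; a_1 = 1; a_2 = 0; a_3 = 1/2; a_4 = 0; a_5 = 9/40


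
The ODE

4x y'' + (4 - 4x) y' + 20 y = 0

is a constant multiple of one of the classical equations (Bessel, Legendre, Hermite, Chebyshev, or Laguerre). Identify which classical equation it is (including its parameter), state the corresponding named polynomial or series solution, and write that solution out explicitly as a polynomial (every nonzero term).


All three coefficients share the factor 4; dividing through by 4 gives  x y'' + (1 - x) y' + 5 y = 0.
This matches the Laguerre equation x y'' + (1 - x) y' + n y = 0 with n = 5; the polynomial solution is L_5(x).
With y = sum_k a_k x^k, matching x^k gives (k+1)k a_{k+1} + (k+1) a_{k+1} - k a_k + n a_k = 0, i.e. (k+1)^2 a_{k+1} = (k - n) a_k = (k - 5) a_k. The right side vanishes at k = 5, so the series terminates at degree 5.
Standard normalization L_n(0) = 1 gives a_0 = 1. Work upward with a_{k+1} = (k - 5) a_k / (k+1)^2:
  a_1 = (0 - 5)(1) / 1^2 = -5/1 = -5
  a_2 = (1 - 5)(-5) / 2^2 = 20/4 = 5
  a_3 = (2 - 5)(5) / 3^2 = -15/9 = -5/3
  a_4 = (3 - 5)(-5/3) / 4^2 = (10/3)/16 = 5/24
  a_5 = (4 - 5)(5/24) / 5^2 = (-5/24)/25 = -1/120
Hence L_5(x) = -x^5/120 + 5 x^4/24 - 5 x^3/3 + 5 x^2 - 5 x + 1.

L_5(x); series = -x^5/120 + 5 x^4/24 - 5 x^3/3 + 5 x^2 - 5 x + 1


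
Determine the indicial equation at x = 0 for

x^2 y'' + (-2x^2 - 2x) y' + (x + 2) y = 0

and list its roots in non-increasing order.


Divide by x^2 to reach normal form y'' + P_1(x) y' + P_2(x) y = 0 with P_1(x) = -2 - 2/x and P_2(x) = 1/x + 2/x^2.
x = 0 is a singular point because the y'-coefficient -2 - 2/x has a pole at x = 0 and the y-coefficient 1/x + 2/x^2 has a pole at x = 0.
It is a regular singular point because x P_1(x) = p(x) = -2x - 2 and x^2 P_2(x) = q(x) = x + 2 are polynomials, hence analytic at x = 0.
p(0) = -2,  q(0) = 2.
Indicial equation: r(r-1) + p(0) r + q(0) = 0, i.e. r^2 + (p(0) - 1) r + q(0) = 0, i.e. r^2 - 3 r + 2 = 0.
Discriminant: (-3)^2 - 4(2) = 1, so r = (3 ± 1)/2.
Solving: r_1 = 2, r_2 = 1.

indicial: r^2 - 3 r + 2 = 0; roots r_1 = 2, r_2 = 1


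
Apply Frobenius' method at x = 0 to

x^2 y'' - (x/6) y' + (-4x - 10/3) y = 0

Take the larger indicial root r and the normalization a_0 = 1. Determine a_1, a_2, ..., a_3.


Write in Frobenius form y'' + (p(x)/x) y' + (q(x)/x^2) y = 0:
  p(x) = -1/6,  q(x) = -4x - 10/3.
Indicial equation: r(r-1) + (-1/6) r + (-10/3) = 0 -> roots r_1 = 5/2, r_2 = -4/3.
Take r = r_1 = 5/2. Let y(x) = x^r sum_{n>=0} a_n x^n with a_0 = 1.
Substitute y = x^r sum a_n x^n and match x^{r+n}. The recurrence is
  D(n) a_n - 4 a_{n-1} = 0,  where D(n) = (r+n)(r+n-1) + (-1/6)(r+n) + (-10/3).
  a_n = 4 / D(n) * a_{n-1}.
Since the indicial polynomial factors as (r - r_1)(r - r_2), D(n) = (r_1 + n - r_1)(r_1 + n - r_2) = n(n + 23/6).
Evaluating step by step (a_0 = 1):
  n = 1: D(1) = 1(1 + 23/6) = 29/6; numerator = 4(1) = 4; a_1 = (4)/(29/6) = 24/29
  n = 2: D(2) = 2(2 + 23/6) = 35/3; numerator = 4(24/29) = 96/29; a_2 = (96/29)/(35/3) = 288/1015
  n = 3: D(3) = 3(3 + 23/6) = 41/2; numerator = 4(288/1015) = 1152/1015; a_3 = (1152/1015)/(41/2) = 2304/41615

r = 5/2; a_0 = 1; a_1 = 24/29; a_2 = 288/1015; a_3 = 2304/41615


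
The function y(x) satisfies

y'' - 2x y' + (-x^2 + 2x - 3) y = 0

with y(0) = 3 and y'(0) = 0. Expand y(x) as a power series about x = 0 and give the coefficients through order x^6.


Ansatz: y(x) = sum_{n>=0} a_n x^n, so y'(x) = sum_{n>=1} n a_n x^(n-1) and y''(x) = sum_{n>=2} n(n-1) a_n x^(n-2).
Substitute into P(x) y'' + Q(x) y' + R(x) y = 0 with P(x) = 1, Q(x) = -2x, R(x) = -x^2 + 2x - 3, and match powers of x.
Initial conditions: a_0 = 3, a_1 = 0.
Setting the coefficient of each power of x to zero and solving order by order (substituting the coefficients already found):
  x^0: 2 a_2 - 3 a_0 = 0  ->  2 a_2 = 3 a_0 = 9  ->  a_2 = 9/2
  x^1: 6 a_3 - 5 a_1 + 2 a_0 = 0  ->  6 a_3 = 5 a_1 - 2 a_0 = -6  ->  a_3 = -1
  x^2: 12 a_4 - 7 a_2 + 2 a_1 - a_0 = 0  ->  12 a_4 = 7 a_2 - 2 a_1 + a_0 = 69/2  ->  a_4 = 23/8
  x^3: 20 a_5 - 9 a_3 + 2 a_2 - a_1 = 0  ->  20 a_5 = 9 a_3 - 2 a_2 + a_1 = -18  ->  a_5 = -9/10
  x^4: 30 a_6 - 11 a_4 + 2 a_3 - a_2 = 0  ->  30 a_6 = 11 a_4 - 2 a_3 + a_2 = 305/8  ->  a_6 = 61/48
Truncated series: y(x) = 3 + (9/2) x^2 - x^3 + (23/8) x^4 - (9/10) x^5 + (61/48) x^6 + O(x^7).

a_0 = 3; a_1 = 0; a_2 = 9/2; a_3 = -1; a_4 = 23/8; a_5 = -9/10; a_6 = 61/48


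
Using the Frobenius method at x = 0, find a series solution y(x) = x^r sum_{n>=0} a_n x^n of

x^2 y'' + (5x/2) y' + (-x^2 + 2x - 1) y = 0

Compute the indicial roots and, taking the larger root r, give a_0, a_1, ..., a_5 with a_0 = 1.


Write in Frobenius form y'' + (p(x)/x) y' + (q(x)/x^2) y = 0:
  p(x) = 5/2,  q(x) = -x^2 + 2x - 1.
Indicial equation: r(r-1) + (5/2) r + (-1) = 0 -> roots r_1 = 1/2, r_2 = -2.
Take r = r_1 = 1/2. Let y(x) = x^r sum_{n>=0} a_n x^n with a_0 = 1.
Substitute y = x^r sum a_n x^n and match x^{r+n}. The recurrence is
  D(n) a_n + 2 a_{n-1} - 1 a_{n-2} = 0,  where D(n) = (r+n)(r+n-1) + (5/2)(r+n) + (-1).
  a_n = [-2 a_{n-1} + 1 a_{n-2}] / D(n).
Since the indicial polynomial factors as (r - r_1)(r - r_2), D(n) = (r_1 + n - r_1)(r_1 + n - r_2) = n(n + 5/2).
Evaluating step by step (a_0 = 1):
  n = 1: D(1) = 1(1 + 5/2) = 7/2; numerator = -2(1) = -2; a_1 = (-2)/(7/2) = -4/7
  n = 2: D(2) = 2(2 + 5/2) = 9; numerator = -2(-4/7) + 1(1) = 15/7; a_2 = (15/7)/(9) = 5/21
  n = 3: D(3) = 3(3 + 5/2) = 33/2; numerator = -2(5/21) + 1(-4/7) = -22/21; a_3 = (-22/21)/(33/2) = -4/63
  n = 4: D(4) = 4(4 + 5/2) = 26; numerator = -2(-4/63) + 1(5/21) = 23/63; a_4 = (23/63)/(26) = 23/1638
  n = 5: D(5) = 5(5 + 5/2) = 75/2; numerator = -2(23/1638) + 1(-4/63) = -25/273; a_5 = (-25/273)/(75/2) = -2/819

r = 1/2; a_0 = 1; a_1 = -4/7; a_2 = 5/21; a_3 = -4/63; a_4 = 23/1638; a_5 = -2/819


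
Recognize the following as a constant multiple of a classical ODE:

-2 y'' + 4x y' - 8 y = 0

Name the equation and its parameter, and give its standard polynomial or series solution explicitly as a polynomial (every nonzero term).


All three coefficients share the factor -2; dividing through by -2 gives  y'' - 2x y' + 4 y = 0.
This matches the Hermite equation y'' - 2x y' + 2n y = 0 with 2n = 4, so n = 2; the polynomial solution is H_2(x).
With y = sum_k a_k x^k, matching x^k gives (k+2)(k+1) a_{k+2} = 2(k - n) a_k = 2(k - 2) a_k. The right side vanishes at k = 2, so the series with the parity of 2 terminates at degree 2.
Standard normalization: leading coefficient of H_n is 2^n, so a_2 = 2^2 = 4. Work downward with a_k = (k+1)(k+2) a_{k+2} / (2(k - n)):
  a_0 = (1)(2)(4) / (2(0 - 2)) = 8/(-4) = -2
Hence H_2(x) = 4 x^2 - 2.

H_2(x); series = 4 x^2 - 2


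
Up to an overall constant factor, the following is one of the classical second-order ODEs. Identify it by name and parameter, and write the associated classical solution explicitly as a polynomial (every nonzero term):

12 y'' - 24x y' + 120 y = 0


All three coefficients share the factor 12; dividing through by 12 gives  y'' - 2x y' + 10 y = 0.
This matches the Hermite equation y'' - 2x y' + 2n y = 0 with 2n = 10, so n = 5; the polynomial solution is H_5(x).
With y = sum_k a_k x^k, matching x^k gives (k+2)(k+1) a_{k+2} = 2(k - n) a_k = 2(k - 5) a_k. The right side vanishes at k = 5, so the series with the parity of 5 terminates at degree 5.
Standard normalization: leading coefficient of H_n is 2^n, so a_5 = 2^5 = 32. Work downward with a_k = (k+1)(k+2) a_{k+2} / (2(k - n)):
  a_3 = (4)(5)(32) / (2(3 - 5)) = 640/(-4) = -160
  a_1 = (2)(3)(-160) / (2(1 - 5)) = -960/(-8) = 120
Hence H_5(x) = 32 x^5 - 160 x^3 + 120 x.

H_5(x); series = 32 x^5 - 160 x^3 + 120 x


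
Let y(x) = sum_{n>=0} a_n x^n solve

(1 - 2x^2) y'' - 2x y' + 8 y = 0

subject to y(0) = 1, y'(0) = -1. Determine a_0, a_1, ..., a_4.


Ansatz: y(x) = sum_{n>=0} a_n x^n, so y'(x) = sum_{n>=1} n a_n x^(n-1) and y''(x) = sum_{n>=2} n(n-1) a_n x^(n-2).
Substitute into P(x) y'' + Q(x) y' + R(x) y = 0 with P(x) = 1 - 2x^2, Q(x) = -2x, R(x) = 8, and match powers of x.
Initial conditions: a_0 = 1, a_1 = -1.
Setting the coefficient of each power of x to zero and solving order by order (substituting the coefficients already found):
  x^0: 2 a_2 + 8 a_0 = 0  ->  2 a_2 = -8 a_0 = -8  ->  a_2 = -4
  x^1: 6 a_3 + 6 a_1 = 0  ->  6 a_3 = -6 a_1 = 6  ->  a_3 = 1
  x^2: 12 a_4 = 0  ->  a_4 = 0
Truncated series: y(x) = 1 - x - 4 x^2 + x^3 + O(x^5).

a_0 = 1; a_1 = -1; a_2 = -4; a_3 = 1; a_4 = 0
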